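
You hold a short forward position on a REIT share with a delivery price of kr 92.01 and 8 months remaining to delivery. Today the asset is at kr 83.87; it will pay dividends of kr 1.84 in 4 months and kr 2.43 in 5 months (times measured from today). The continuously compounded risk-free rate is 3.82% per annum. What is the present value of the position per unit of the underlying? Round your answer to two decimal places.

kr 10.03

PV(remaining dividends) I = 1.84·e^(−0.0382·4/12) + 2.43·e^(−0.0382·5/12) = 4.2083
Current forward F = (S − I)·e^(rT) = (83.87 − 4.2083)·e^(0.0382·8/12) = 79.6617 × 1.025794 = 81.7165
Value (long) = (F − K)·e^(−rT) = (81.7165 − 92.01) × 0.974855 = -10.0347
Short position value = −(long value) = kr 10.03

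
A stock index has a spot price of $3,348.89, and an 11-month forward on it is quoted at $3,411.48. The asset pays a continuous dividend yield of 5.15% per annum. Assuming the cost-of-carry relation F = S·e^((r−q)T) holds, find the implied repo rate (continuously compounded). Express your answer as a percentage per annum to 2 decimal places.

7.17%

From F = S·e^((r−q)T): (r − q) = ln(F/S)/T
ln(3411.48/3348.89) = ln(1.018690) = 0.018517
(r − q) = 0.018517 / (11/12) = 0.020200
r = ln(F/S)/T + q = 0.020200 + 0.0515 = 0.071700
r = 7.17%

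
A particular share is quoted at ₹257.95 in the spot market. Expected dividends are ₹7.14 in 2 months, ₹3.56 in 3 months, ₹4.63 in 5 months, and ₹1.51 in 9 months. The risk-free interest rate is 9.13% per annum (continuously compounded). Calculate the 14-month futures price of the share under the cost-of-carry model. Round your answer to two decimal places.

₹268.72

PV(dividends) I = 7.14·e^(−0.0913·2/12) + 3.56·e^(−0.0913·3/12) + 4.63·e^(−0.0913·5/12) + 1.51·e^(−0.0913·9/12)
I = 7.0322 + 3.4797 + 4.4572 + 1.4101 = 16.3792
F = (S − I)·e^(rT) = (257.95 − 16.3792) · e^(0.0913·14/12)
= 241.5708 · e^0.106517 = 241.5708 × 1.112397 = ₹268.72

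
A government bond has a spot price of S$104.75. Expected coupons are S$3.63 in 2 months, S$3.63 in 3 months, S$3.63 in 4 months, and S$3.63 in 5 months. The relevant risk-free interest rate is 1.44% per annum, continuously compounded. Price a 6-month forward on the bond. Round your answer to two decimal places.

PV(coupons) I = 3.63·e^(−0.0144·2/12) + 3.63·e^(−0.0144·3/12) + 3.63·e^(−0.0144·4/12) + 3.63·e^(−0.0144·5/12)
I = 3.6213 + 3.6170 + 3.6126 + 3.6083 = 14.4592
F = (S − I)·e^(rT) = (104.75 − 14.4592) · e^(0.0144·6/12)
= 90.2908 · e^0.007200 = 90.2908 × 1.007226 = S$90.94

S$90.94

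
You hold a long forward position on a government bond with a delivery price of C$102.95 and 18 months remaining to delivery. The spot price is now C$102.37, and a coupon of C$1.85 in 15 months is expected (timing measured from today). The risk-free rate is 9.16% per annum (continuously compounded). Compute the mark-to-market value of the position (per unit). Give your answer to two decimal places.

PV(remaining coupons) I = 1.85·e^(−0.0916·15/12) = 1.6499
Current forward F = (S − I)·e^(rT) = (102.37 − 1.6499)·e^(0.0916·18/12) = 100.7201 × 1.147287 = 115.5549
Value (long) = (F − K)·e^(−rT) = (115.5549 − 102.95) × 0.871622 = 10.9867
Value = C$10.99

C$10.99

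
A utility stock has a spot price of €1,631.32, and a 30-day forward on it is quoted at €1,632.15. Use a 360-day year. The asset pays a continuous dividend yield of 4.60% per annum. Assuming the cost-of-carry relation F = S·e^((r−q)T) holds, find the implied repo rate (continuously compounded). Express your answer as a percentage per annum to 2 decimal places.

5.21%

From F = S·e^((r−q)T): (r − q) = ln(F/S)/T
ln(1632.15/1631.32) = ln(1.000509) = 0.000509
(r − q) = 0.000509 / (30/360) = 0.006108
r = ln(F/S)/T + q = 0.006108 + 0.0460 = 0.052108
r = 5.21%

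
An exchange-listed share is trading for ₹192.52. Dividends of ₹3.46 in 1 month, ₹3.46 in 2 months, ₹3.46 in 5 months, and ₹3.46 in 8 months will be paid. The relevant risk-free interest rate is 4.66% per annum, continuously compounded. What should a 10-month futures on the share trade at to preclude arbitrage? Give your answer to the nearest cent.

PV(dividends) I = 3.46·e^(−0.0466·1/12) + 3.46·e^(−0.0466·2/12) + 3.46·e^(−0.0466·5/12) + 3.46·e^(−0.0466·8/12)
I = 3.4466 + 3.4332 + 3.3935 + 3.3542 = 13.6275
F = (S − I)·e^(rT) = (192.52 − 13.6275) · e^(0.0466·10/12)
= 178.8925 · e^0.038833 = 178.8925 × 1.039597 = ₹185.98

₹185.98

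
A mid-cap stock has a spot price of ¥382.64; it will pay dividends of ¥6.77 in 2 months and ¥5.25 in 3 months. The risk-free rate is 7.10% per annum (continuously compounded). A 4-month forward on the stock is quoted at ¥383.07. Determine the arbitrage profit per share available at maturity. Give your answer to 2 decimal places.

PV(dividends) I = 6.77·e^(−0.0710·2/12) + 5.25·e^(−0.0710·3/12) = 11.8480
Fair forward F* = (S − I)·e^(rT) = (382.64 − 11.8480)·e^0.023667 = 370.7920 × 1.023949 = 379.6721
Market ¥383.07 > fair 379.6721: forward overpriced → cash-and-carry (borrow at r, buy the stock and collect the dividends, short the forward).
Profit at T = |F_mkt − F*| = |383.07 − 379.6721| = ¥3.40 per share

¥3.40 per share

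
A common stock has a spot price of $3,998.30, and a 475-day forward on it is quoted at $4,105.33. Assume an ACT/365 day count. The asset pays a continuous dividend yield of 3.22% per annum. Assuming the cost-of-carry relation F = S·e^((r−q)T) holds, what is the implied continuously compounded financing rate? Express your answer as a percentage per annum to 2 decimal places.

5.25%

From F = S·e^((r−q)T): (r − q) = ln(F/S)/T
ln(4105.33/3998.30) = ln(1.026769) = 0.026417
(r − q) = 0.026417 / (475/365) = 0.020299
r = ln(F/S)/T + q = 0.020299 + 0.0322 = 0.052499
r = 5.25%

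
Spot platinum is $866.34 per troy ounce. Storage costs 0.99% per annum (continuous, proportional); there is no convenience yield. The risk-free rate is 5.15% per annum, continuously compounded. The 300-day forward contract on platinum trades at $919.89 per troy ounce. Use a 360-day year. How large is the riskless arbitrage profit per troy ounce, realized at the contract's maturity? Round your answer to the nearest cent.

Fair forward: F* = S·e^(carry·T), with carry = (r + u) = 0.0515 + 0.0099 = 0.0614
F* = 866.34 · e^(0.0614 × 300/360) = 866.34 · e^0.051167 = 866.34 × 1.052499 = $911.8220
Market $919.89 > fair $911.8220: forward overpriced → cash-and-carry (buy spot, short the forward).
At maturity, profit = |F_mkt − F*| = |919.89 − 911.8220| = $8.07 per troy ounce

$8.07 per troy ounce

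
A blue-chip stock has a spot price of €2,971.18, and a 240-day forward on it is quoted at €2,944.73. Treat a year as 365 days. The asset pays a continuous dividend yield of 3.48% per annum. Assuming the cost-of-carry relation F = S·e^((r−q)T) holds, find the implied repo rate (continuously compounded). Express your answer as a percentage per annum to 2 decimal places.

2.12%

From F = S·e^((r−q)T): (r − q) = ln(F/S)/T
ln(2944.73/2971.18) = ln(0.991098) = -0.008942
(r − q) = -0.008942 / (240/365) = -0.013599
r = ln(F/S)/T + q = -0.013599 + 0.0348 = 0.021201
r = 2.12%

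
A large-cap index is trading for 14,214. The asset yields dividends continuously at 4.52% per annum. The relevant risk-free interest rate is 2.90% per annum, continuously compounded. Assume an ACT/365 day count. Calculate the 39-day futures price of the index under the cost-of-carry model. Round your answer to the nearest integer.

F = S·e^((r − q)T) = 14214 · e^((0.0290 − 0.0452) × 39/365)
= 14214 · e^-0.001731 = 14214 × 0.998270
F = 14,189

14,189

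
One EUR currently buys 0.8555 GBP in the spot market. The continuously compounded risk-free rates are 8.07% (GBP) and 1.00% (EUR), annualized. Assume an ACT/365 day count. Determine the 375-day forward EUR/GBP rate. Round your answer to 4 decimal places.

0.9200

F = S·e^((r_GBP − r_EUR)T) = 0.8555 · e^((0.0807 − 0.0100) × 375/365)
= 0.8555 · e^0.072637 = 0.8555 × 1.075340
F = 0.9200 GBP per EUR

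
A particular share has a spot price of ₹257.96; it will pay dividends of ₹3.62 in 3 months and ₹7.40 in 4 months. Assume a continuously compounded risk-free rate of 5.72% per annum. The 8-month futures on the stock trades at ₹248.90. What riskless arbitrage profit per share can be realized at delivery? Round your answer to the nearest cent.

₹7.84 per share

PV(dividends) I = 3.62·e^(−0.0572·3/12) + 7.40·e^(−0.0572·4/12) = 10.8288
Fair futures F* = (S − I)·e^(rT) = (257.96 − 10.8288)·e^0.038133 = 247.1312 × 1.038869 = 256.7369
Market ₹248.90 < fair 256.7369: forward underpriced → reverse cash-and-carry (short the stock, invest proceeds at r, pay the dividends, go long the forward).
Profit at T = |F_mkt − F*| = |248.90 − 256.7369| = ₹7.84 per share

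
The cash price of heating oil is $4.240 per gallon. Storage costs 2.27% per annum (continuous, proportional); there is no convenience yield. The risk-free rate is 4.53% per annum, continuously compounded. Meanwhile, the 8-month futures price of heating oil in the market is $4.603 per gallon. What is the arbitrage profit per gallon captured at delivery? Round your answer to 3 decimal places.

Fair futures: F* = S·e^(carry·T), with carry = (r + u) = 0.0453 + 0.0227 = 0.0680
F* = 4.240 · e^(0.0680 × 8/12) = 4.240 · e^0.045333 = 4.240 × 1.046376 = $4.4366
Market $4.603 > fair $4.4366: forward overpriced → cash-and-carry (buy spot, short the forward).
At maturity, profit = |F_mkt − F*| = |4.603 − 4.4366| = $0.166 per gallon

$0.166 per gallon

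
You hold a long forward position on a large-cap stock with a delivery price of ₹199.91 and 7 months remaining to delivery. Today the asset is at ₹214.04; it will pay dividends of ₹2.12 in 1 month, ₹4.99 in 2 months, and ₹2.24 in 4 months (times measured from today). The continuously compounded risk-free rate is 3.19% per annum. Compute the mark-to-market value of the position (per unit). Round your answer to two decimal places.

₹8.52

PV(remaining dividends) I = 2.12·e^(−0.0319·1/12) + 4.99·e^(−0.0319·2/12) + 2.24·e^(−0.0319·4/12) = 9.2942
Current forward F = (S − I)·e^(rT) = (214.04 − 9.2942)·e^(0.0319·7/12) = 204.7458 × 1.018783 = 208.5915
Value (long) = (F − K)·e^(−rT) = (208.5915 − 199.91) × 0.981564 = 8.5214
Value = ₹8.52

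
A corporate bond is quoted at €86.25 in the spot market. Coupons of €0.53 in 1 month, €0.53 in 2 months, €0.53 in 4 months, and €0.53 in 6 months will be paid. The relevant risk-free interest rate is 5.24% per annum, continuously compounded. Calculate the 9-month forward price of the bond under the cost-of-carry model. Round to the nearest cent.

PV(coupons) I = 0.53·e^(−0.0524·1/12) + 0.53·e^(−0.0524·2/12) + 0.53·e^(−0.0524·4/12) + 0.53·e^(−0.0524·6/12)
I = 0.5277 + 0.5254 + 0.5208 + 0.5163 = 2.0902
F = (S − I)·e^(rT) = (86.25 − 2.0902) · e^(0.0524·9/12)
= 84.1598 · e^0.039300 = 84.1598 × 1.040082 = €87.53

€87.53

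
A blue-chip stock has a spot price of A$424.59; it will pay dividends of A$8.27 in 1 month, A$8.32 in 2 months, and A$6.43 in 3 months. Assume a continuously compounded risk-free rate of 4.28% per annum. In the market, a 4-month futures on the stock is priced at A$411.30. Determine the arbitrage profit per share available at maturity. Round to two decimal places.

PV(dividends) I = 8.27·e^(−0.0428·1/12) + 8.32·e^(−0.0428·2/12) + 6.43·e^(−0.0428·3/12) = 22.8630
Fair futures F* = (S − I)·e^(rT) = (424.59 − 22.8630)·e^0.014267 = 401.7270 × 1.014369 = 407.4994
Market A$411.30 > fair 407.4994: forward overpriced → cash-and-carry (borrow at r, buy the stock and collect the dividends, short the forward).
Profit at T = |F_mkt − F*| = |411.30 − 407.4994| = A$3.80 per share

A$3.80 per share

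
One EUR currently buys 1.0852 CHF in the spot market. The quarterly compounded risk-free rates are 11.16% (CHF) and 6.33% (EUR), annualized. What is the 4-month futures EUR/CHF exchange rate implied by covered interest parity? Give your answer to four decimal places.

By covered interest parity, F = S · (1+r_CHF/4)^(4T) / (1+r_EUR/4)^(4T)
= 1.0852 × 1.037372 / 1.021155 = 1.0852 × 1.015881
F = 1.1024 CHF per EUR

1.1024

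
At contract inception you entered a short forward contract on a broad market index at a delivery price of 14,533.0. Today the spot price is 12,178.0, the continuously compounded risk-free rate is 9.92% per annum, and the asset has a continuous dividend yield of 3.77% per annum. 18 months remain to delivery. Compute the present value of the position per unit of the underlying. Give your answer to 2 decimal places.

1015.24

Current fair forward for the remaining 18 months: F = S·e^((r − q)·T), (r − q) = 0.0992 − 0.0377 = 0.0615
F = 12178.0 · e^(0.0615 × 18/12) = 12178.0 × 1.09663895 = 13354.8691
Value of long forward = (F − K)·e^(−rT) = (13354.8691 − 14533.0) · e^(−0.0992·18/12)
= -1178.1309 × 0.86174145 = -1015.24
Short position value = −(long value) = 1015.24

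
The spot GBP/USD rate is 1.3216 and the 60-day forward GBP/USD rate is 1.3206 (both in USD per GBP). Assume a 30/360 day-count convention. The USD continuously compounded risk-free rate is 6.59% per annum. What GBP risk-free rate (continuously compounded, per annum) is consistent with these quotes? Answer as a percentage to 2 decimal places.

F = S·e^((r_USD − r_GBP)T) ⇒ r_GBP = r_USD − ln(F/S)/T
ln(1.3206/1.3216) = -0.000757; /(60/360) = -0.004542
r_GBP = 0.0659 + 0.004542 = 0.070442
r_GBP = 7.04%

7.04%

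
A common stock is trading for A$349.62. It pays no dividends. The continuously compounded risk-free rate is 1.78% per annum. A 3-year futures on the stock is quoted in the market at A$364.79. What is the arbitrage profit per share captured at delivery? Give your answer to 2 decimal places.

A$4.01 per share

Fair futures: F* = S·e^(carry·T), with carry = r = 0.0178
F* = 349.62 · e^(0.0178 × 3) = 349.62 · e^0.053400 = 349.62 × 1.054852 = A$368.7974
Market A$364.79 < fair A$368.7974: forward underpriced → reverse cash-and-carry (short spot, go long the forward).
At maturity, profit = |F_mkt − F*| = |364.79 − 368.7974| = A$4.01 per share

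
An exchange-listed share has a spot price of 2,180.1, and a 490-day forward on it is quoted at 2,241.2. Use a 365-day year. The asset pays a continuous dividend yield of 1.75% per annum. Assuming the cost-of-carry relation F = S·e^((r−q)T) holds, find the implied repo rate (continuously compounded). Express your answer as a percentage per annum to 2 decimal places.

From F = S·e^((r−q)T): (r − q) = ln(F/S)/T
ln(2241.2/2180.1) = ln(1.028026) = 0.027640
(r − q) = 0.027640 / (490/365) = 0.020589
r = ln(F/S)/T + q = 0.020589 + 0.0175 = 0.038089
r = 3.81%

3.81%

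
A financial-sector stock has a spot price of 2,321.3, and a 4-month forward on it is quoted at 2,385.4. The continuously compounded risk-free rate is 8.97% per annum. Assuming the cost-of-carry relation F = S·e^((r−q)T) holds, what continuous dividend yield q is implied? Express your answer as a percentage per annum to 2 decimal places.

0.80%

From F = S·e^((r−q)T): (r − q) = ln(F/S)/T
ln(2385.4/2321.3) = ln(1.027614) = 0.027240
(r − q) = 0.027240 / (4/12) = 0.081720
q = r − ln(F/S)/T = 0.0897 − 0.081720 = 0.007980
q = 0.80%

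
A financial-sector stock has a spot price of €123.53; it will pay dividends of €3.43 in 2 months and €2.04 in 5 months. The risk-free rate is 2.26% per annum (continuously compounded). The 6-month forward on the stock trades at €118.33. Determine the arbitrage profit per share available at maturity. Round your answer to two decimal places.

€1.10 per share

PV(dividends) I = 3.43·e^(−0.0226·2/12) + 2.04·e^(−0.0226·5/12) = 5.4380
Fair forward F* = (S − I)·e^(rT) = (123.53 − 5.4380)·e^0.011300 = 118.0920 × 1.011364 = 119.4340
Market €118.33 < fair 119.4340: forward underpriced → reverse cash-and-carry (short the stock, invest proceeds at r, pay the dividends, go long the forward).
Profit at T = |F_mkt − F*| = |118.33 − 119.4340| = €1.10 per share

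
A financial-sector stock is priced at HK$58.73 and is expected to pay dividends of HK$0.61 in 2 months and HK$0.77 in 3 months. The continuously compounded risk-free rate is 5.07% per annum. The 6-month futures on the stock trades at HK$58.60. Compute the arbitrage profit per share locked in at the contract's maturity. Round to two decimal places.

PV(dividends) I = 0.61·e^(−0.0507·2/12) + 0.77·e^(−0.0507·3/12) = 1.3652
Fair futures F* = (S − I)·e^(rT) = (58.73 − 1.3652)·e^0.025350 = 57.3648 × 1.025674 = 58.8376
Market HK$58.60 < fair 58.8376: forward underpriced → reverse cash-and-carry (short the stock, invest proceeds at r, pay the dividends, go long the forward).
Profit at T = |F_mkt − F*| = |58.60 − 58.8376| = HK$0.24 per share

HK$0.24 per share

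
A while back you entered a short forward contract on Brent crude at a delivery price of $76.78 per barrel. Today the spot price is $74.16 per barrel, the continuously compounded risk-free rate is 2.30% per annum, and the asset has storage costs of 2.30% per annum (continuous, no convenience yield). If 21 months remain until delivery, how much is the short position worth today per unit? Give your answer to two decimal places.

-$3.45 per barrel

Current fair forward for the remaining 21 months: F = S·e^((r + u)·T), (r + u) = 0.0230 + 0.0230 = 0.0460
F = 74.16 · e^(0.0460 × 21/12) = 74.16 × 1.083829 = 80.3768
Value of long forward = (F − K)·e^(−rT) = (80.3768 − 76.78) · e^(−0.0230·21/12)
= 3.5968 × 0.960549 = 3.45
Short position value = −(long value) = -$3.45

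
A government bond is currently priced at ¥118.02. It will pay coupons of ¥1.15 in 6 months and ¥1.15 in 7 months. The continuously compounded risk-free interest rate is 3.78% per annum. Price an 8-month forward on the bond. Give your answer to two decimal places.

¥118.72

PV(coupons) I = 1.15·e^(−0.0378·6/12) + 1.15·e^(−0.0378·7/12)
I = 1.1285 + 1.1249 = 2.2534
F = (S − I)·e^(rT) = (118.02 − 2.2534) · e^(0.0378·8/12)
= 115.7666 · e^0.025200 = 115.7666 × 1.025520 = ¥118.72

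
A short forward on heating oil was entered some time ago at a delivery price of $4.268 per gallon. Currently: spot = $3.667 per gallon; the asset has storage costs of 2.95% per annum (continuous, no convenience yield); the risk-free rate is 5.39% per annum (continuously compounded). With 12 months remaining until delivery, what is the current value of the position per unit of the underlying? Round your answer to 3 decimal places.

Current fair forward for the remaining 12 months: F = S·e^((r + u)·T), (r + u) = 0.0539 + 0.0295 = 0.0834
F = 3.667 · e^(0.0834 × 12/12) = 3.667 × 1.086977 = 3.9859
Value of long forward = (F − K)·e^(−rT) = (3.9859 − 4.268) · e^(−0.0539·12/12)
= -0.2821 × 0.947527 = -0.267
Short position value = −(long value) = $0.267

$0.267 per gallon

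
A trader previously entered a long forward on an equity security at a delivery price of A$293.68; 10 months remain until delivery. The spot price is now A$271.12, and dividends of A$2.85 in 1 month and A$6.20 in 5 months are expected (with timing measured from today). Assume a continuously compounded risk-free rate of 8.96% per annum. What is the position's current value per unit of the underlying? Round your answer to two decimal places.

PV(remaining dividends) I = 2.85·e^(−0.0896·1/12) + 6.20·e^(−0.0896·5/12) = 8.8016
Current forward F = (S − I)·e^(rT) = (271.12 − 8.8016)·e^(0.0896·10/12) = 262.3184 × 1.077525 = 282.6546
Value (long) = (F − K)·e^(−rT) = (282.6546 − 293.68) × 0.928053 = -10.2322
Value = -A$10.23

-A$10.23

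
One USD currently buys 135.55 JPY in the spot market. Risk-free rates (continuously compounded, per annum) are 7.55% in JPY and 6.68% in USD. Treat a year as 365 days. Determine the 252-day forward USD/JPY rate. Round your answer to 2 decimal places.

F = S·e^((r_JPY − r_USD)T) = 135.55 · e^((0.0755 − 0.0668) × 252/365)
= 135.55 · e^0.006007 = 135.55 × 1.006025
F = 136.37 JPY per USD

136.37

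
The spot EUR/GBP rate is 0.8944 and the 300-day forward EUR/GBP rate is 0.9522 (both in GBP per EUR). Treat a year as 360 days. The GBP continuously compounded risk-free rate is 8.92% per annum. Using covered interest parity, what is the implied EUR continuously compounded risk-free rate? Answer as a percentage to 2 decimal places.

F = S·e^((r_GBP − r_EUR)T) ⇒ r_EUR = r_GBP − ln(F/S)/T
ln(0.9522/0.8944) = 0.062622; /(300/360) = 0.075146
r_EUR = 0.0892 − 0.075146 = 0.014054
r_EUR = 1.41%

1.41%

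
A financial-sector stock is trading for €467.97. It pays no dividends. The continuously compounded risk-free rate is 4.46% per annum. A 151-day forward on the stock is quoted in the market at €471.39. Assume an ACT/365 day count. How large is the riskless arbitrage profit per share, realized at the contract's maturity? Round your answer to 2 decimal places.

Fair forward: F* = S·e^(carry·T), with carry = r = 0.0446
F* = 467.97 · e^(0.0446 × 151/365) = 467.97 · e^0.018451 = 467.97 × 1.018622 = €476.6845
Market €471.39 < fair €476.6845: forward underpriced → reverse cash-and-carry (short spot, go long the forward).
At maturity, profit = |F_mkt − F*| = |471.39 − 476.6845| = €5.29 per share

€5.29 per share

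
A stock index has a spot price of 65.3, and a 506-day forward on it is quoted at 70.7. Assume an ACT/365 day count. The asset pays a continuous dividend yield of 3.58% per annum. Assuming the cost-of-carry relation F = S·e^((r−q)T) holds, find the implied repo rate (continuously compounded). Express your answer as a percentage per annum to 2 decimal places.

From F = S·e^((r−q)T): (r − q) = ln(F/S)/T
ln(70.7/65.3) = ln(1.082695) = 0.079453
(r − q) = 0.079453 / (506/365) = 0.057313
r = ln(F/S)/T + q = 0.057313 + 0.0358 = 0.093113
r = 9.31%

9.31%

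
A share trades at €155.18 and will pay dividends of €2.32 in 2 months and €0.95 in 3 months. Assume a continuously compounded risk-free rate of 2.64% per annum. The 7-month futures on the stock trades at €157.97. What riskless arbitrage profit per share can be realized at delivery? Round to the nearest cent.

€3.69 per share

PV(dividends) I = 2.32·e^(−0.0264·2/12) + 0.95·e^(−0.0264·3/12) = 3.2536
Fair futures F* = (S − I)·e^(rT) = (155.18 − 3.2536)·e^0.015400 = 151.9264 × 1.015519 = 154.2841
Market €157.97 > fair 154.2841: forward overpriced → cash-and-carry (borrow at r, buy the stock and collect the dividends, short the forward).
Profit at T = |F_mkt − F*| = |157.97 − 154.2841| = €3.69 per share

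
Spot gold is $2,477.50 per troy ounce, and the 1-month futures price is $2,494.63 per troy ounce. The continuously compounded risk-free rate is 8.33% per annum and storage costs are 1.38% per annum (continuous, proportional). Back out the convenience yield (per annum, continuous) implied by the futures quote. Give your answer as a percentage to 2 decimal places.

F = S·e^((r+u−y)T) ⇒ (r+u−y) = ln(F/S)/T
ln(2494.63/2477.50) = 0.006890; /T ⇒ 0.082680
y = r + u − ln(F/S)/T = 0.0833 + 0.0138 − 0.082680 = 0.014420
y = 1.44%

1.44%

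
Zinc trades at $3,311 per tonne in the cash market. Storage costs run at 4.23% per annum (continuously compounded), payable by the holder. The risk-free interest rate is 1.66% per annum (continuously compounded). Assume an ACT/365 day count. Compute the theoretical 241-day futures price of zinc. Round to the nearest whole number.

$3,442 per tonne

Net carry = r + u − y = 0.0166 + 0.0423 − 0.0000 = 0.0589
F = S·e^((r+u−y)T) = 3311 · e^(0.0589 × 241/365) = 3311 · e^0.038890
= 3311 × 1.039656 = $3,442 per tonne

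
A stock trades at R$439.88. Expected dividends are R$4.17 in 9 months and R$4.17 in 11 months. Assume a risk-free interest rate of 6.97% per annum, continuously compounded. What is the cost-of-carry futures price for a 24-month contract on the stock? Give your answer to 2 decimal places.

PV(dividends) I = 4.17·e^(−0.0697·9/12) + 4.17·e^(−0.0697·11/12)
I = 3.9576 + 3.9119 = 7.8695
F = (S − I)·e^(rT) = (439.88 − 7.8695) · e^(0.0697·24/12)
= 432.0105 · e^0.139400 = 432.0105 × 1.149584 = R$496.63

R$496.63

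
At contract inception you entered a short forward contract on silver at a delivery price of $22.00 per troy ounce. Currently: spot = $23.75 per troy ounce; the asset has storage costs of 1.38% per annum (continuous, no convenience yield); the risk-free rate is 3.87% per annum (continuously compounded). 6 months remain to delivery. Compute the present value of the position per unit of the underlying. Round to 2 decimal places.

Current fair forward for the remaining 6 months: F = S·e^((r + u)·T), (r + u) = 0.0387 + 0.0138 = 0.0525
F = 23.75 · e^(0.0525 × 6/12) = 23.75 × 1.026598 = 24.3817
Value of long forward = (F − K)·e^(−rT) = (24.3817 − 22.00) · e^(−0.0387·6/12)
= 2.3817 × 0.980836 = 2.34
Short position value = −(long value) = -$2.34

-$2.34 per troy ounce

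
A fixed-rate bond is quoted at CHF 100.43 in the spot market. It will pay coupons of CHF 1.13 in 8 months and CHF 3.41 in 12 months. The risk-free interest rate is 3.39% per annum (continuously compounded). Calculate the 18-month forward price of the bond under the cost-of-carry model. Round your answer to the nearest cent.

PV(coupons) I = 1.13·e^(−0.0339·8/12) + 3.41·e^(−0.0339·12/12)
I = 1.1047 + 3.2963 = 4.4010
F = (S − I)·e^(rT) = (100.43 − 4.4010) · e^(0.0339·18/12)
= 96.0290 · e^0.050850 = 96.0290 × 1.052165 = CHF 101.04

CHF 101.04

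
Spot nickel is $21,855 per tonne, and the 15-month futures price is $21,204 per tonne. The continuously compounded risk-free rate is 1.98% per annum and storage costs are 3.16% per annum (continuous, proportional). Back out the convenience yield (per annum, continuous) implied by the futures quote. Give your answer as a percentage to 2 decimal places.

F = S·e^((r+u−y)T) ⇒ (r+u−y) = ln(F/S)/T
ln(21204/21855) = -0.030240; /T ⇒ -0.024192
y = r + u − ln(F/S)/T = 0.0198 + 0.0316 + 0.024192 = 0.075592
y = 7.56%

7.56%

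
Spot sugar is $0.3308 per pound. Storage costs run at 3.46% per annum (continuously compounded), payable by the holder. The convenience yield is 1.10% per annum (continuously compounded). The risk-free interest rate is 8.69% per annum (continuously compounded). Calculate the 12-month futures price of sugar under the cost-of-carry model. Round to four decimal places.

$0.3694 per pound

Net carry = r + u − y = 0.0869 + 0.0346 − 0.0110 = 0.1105
F = S·e^((r+u−y)T) = 0.3308 · e^(0.1105 × 12/12) = 0.3308 · e^0.110500
= 0.3308 × 1.116836 = $0.3694 per pound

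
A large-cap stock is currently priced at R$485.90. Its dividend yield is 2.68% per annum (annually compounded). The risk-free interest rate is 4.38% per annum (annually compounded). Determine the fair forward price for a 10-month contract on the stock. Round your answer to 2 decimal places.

R$492.59

F = S · (1+r)^T / (1+q)^T
= 485.90 × 1.036369 / 1.022284 = 485.90 × 1.013778
F = R$492.59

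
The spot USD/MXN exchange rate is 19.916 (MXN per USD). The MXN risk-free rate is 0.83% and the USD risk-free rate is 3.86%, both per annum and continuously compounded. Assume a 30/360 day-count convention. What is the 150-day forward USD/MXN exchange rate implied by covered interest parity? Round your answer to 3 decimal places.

19.666

F = S·e^((r_MXN − r_USD)T) = 19.916 · e^((0.0083 − 0.0386) × 150/360)
= 19.916 · e^-0.012625 = 19.916 × 0.987454
F = 19.666 MXN per USD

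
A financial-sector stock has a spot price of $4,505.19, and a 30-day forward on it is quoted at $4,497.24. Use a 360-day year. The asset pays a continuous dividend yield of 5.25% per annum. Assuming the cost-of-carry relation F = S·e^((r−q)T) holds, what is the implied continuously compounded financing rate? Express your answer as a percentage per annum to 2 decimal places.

From F = S·e^((r−q)T): (r − q) = ln(F/S)/T
ln(4497.24/4505.19) = ln(0.998235) = -0.001767
(r − q) = -0.001767 / (30/360) = -0.021204
r = ln(F/S)/T + q = -0.021204 + 0.0525 = 0.031296
r = 3.13%

3.13%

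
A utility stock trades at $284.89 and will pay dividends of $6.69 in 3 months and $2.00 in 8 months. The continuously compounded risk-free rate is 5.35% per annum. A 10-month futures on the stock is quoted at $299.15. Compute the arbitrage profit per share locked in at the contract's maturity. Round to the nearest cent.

$10.19 per share

PV(dividends) I = 6.69·e^(−0.0535·3/12) + 2.00·e^(−0.0535·8/12) = 8.5310
Fair futures F* = (S − I)·e^(rT) = (284.89 − 8.5310)·e^0.044583 = 276.3590 × 1.045592 = 288.9588
Market $299.15 > fair 288.9588: forward overpriced → cash-and-carry (borrow at r, buy the stock and collect the dividends, short the forward).
Profit at T = |F_mkt − F*| = |299.15 − 288.9588| = $10.19 per share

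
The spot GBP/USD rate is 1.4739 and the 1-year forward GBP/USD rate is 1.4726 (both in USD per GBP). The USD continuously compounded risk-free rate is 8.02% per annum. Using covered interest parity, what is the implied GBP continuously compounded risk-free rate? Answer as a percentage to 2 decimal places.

8.11%

F = S·e^((r_USD − r_GBP)T) ⇒ r_GBP = r_USD − ln(F/S)/T
ln(1.4726/1.4739) = -0.000882; /(1) = -0.000882
r_GBP = 0.0802 + 0.000882 = 0.081082
r_GBP = 8.11%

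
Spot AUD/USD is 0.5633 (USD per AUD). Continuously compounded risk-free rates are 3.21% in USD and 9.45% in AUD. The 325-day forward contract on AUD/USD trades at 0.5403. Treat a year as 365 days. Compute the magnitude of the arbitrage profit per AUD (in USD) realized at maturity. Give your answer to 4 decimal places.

Fair forward: F* = S·e^(carry·T), with carry = (r_USD − r_AUD) = 0.0321 − 0.0945 = -0.0624
F* = 0.5633 · e^(-0.0624 × 325/365) = 0.5633 · e^-0.055562 = 0.5633 × 0.945953 = 0.5329
Market 0.5403 > fair 0.5329: forward overpriced → cash-and-carry (buy spot, short the forward).
At maturity, profit = |F_mkt − F*| = |0.5403 − 0.5329| = 0.0074 per AUD (in USD)

0.0074 per AUD (in USD)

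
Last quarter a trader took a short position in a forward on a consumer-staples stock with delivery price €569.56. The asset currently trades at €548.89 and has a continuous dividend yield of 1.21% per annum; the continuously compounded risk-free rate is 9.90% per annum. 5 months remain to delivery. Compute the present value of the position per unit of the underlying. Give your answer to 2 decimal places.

Current fair forward for the remaining 5 months: F = S·e^((r − q)·T), (r − q) = 0.0990 − 0.0121 = 0.0869
F = 548.89 · e^(0.0869 × 5/12) = 548.89 × 1.036872 = 569.1287
Value of long forward = (F − K)·e^(−rT) = (569.1287 − 569.56) · e^(−0.0990·5/12)
= -0.4313 × 0.959589 = -0.41
Short position value = −(long value) = €0.41

€0.41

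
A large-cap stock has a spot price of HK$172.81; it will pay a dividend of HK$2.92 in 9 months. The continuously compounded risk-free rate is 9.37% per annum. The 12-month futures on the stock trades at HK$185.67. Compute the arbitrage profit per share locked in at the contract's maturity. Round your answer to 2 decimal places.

PV(dividends) I = 2.92·e^(−0.0937·9/12) = 2.7218
Fair futures F* = (S − I)·e^(rT) = (172.81 − 2.7218)·e^0.093700 = 170.0882 × 1.098230 = 186.7960
Market HK$185.67 < fair 186.7960: forward underpriced → reverse cash-and-carry (short the stock, invest proceeds at r, pay the dividends, go long the forward).
Profit at T = |F_mkt − F*| = |185.67 − 186.7960| = HK$1.13 per share

HK$1.13 per share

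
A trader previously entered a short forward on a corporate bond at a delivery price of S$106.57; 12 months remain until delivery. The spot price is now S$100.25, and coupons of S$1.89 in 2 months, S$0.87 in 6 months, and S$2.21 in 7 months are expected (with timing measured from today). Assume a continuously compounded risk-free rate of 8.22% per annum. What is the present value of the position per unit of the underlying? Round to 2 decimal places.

PV(remaining coupons) I = 1.89·e^(−0.0822·2/12) + 0.87·e^(−0.0822·6/12) + 2.21·e^(−0.0822·7/12) = 4.8058
Current forward F = (S − I)·e^(rT) = (100.25 − 4.8058)·e^(0.0822·12/12) = 95.4442 × 1.085673 = 103.6212
Value (long) = (F − K)·e^(−rT) = (103.6212 − 106.57) × 0.921088 = -2.7161
Short position value = −(long value) = S$2.72

S$2.72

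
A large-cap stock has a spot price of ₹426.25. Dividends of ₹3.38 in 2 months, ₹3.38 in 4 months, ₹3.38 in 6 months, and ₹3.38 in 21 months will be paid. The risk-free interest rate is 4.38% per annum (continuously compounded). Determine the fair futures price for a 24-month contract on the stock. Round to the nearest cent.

₹450.95

PV(dividends) I = 3.38·e^(−0.0438·2/12) + 3.38·e^(−0.0438·4/12) + 3.38·e^(−0.0438·6/12) + 3.38·e^(−0.0438·21/12)
I = 3.3554 + 3.3310 + 3.3068 + 3.1306 = 13.1238
F = (S − I)·e^(rT) = (426.25 − 13.1238) · e^(0.0438·24/12)
= 413.1262 · e^0.087600 = 413.1262 × 1.091551 = ₹450.95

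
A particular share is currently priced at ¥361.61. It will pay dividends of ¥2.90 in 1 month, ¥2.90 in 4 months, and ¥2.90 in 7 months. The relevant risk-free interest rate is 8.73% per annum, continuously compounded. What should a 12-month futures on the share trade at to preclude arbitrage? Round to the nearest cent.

¥385.37

PV(dividends) I = 2.90·e^(−0.0873·1/12) + 2.90·e^(−0.0873·4/12) + 2.90·e^(−0.0873·7/12)
I = 2.8790 + 2.8168 + 2.7560 = 8.4518
F = (S − I)·e^(rT) = (361.61 − 8.4518) · e^(0.0873·12/12)
= 353.1582 · e^0.087300 = 353.1582 × 1.091224 = ¥385.37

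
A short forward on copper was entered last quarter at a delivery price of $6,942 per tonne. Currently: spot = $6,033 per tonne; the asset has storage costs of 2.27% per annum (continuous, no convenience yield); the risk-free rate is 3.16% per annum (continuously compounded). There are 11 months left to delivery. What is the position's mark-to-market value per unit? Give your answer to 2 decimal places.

$583.95 per tonne

Current fair forward for the remaining 11 months: F = S·e^((r + u)·T), (r + u) = 0.0316 + 0.0227 = 0.0543
F = 6033 · e^(0.0543 × 11/12) = 6033 × 1.05103459 = 6340.8917
Value of long forward = (F − K)·e^(−rT) = (6340.8917 − 6942) · e^(−0.0316·11/12)
= -601.1083 × 0.97144885 = -583.95
Short position value = −(long value) = $583.95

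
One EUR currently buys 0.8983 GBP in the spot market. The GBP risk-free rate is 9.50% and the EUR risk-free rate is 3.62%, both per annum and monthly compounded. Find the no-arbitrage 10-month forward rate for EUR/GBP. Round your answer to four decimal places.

By covered interest parity, F = S · (1+r_GBP/12)^(12T) / (1+r_EUR/12)^(12T)
= 0.8983 × 1.082047 / 1.030579 = 0.8983 × 1.049941
F = 0.9432 GBP per EUR

0.9432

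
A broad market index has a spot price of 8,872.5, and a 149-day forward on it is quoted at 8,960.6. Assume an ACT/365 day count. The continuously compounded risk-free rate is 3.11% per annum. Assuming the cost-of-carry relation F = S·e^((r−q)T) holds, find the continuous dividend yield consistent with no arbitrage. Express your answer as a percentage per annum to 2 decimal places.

From F = S·e^((r−q)T): (r − q) = ln(F/S)/T
ln(8960.6/8872.5) = ln(1.009930) = 0.009881
(r − q) = 0.009881 / (149/365) = 0.024205
q = r − ln(F/S)/T = 0.0311 − 0.024205 = 0.006895
q = 0.69%

0.69%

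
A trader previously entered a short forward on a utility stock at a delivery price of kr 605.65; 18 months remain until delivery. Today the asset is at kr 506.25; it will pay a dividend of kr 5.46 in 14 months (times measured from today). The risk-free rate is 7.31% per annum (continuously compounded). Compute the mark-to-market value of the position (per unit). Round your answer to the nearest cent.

kr 41.52

PV(remaining dividends) I = 5.46·e^(−0.0731·14/12) = 5.0137
Current forward F = (S − I)·e^(rT) = (506.25 − 5.0137)·e^(0.0731·18/12) = 501.2363 × 1.115887 = 559.3231
Value (long) = (F − K)·e^(−rT) = (559.3231 − 605.65) × 0.896148 = -41.5158
Short position value = −(long value) = kr 41.52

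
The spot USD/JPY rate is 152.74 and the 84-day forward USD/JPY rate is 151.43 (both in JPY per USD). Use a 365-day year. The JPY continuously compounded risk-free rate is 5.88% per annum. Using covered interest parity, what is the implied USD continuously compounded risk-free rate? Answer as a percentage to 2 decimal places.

F = S·e^((r_JPY − r_USD)T) ⇒ r_USD = r_JPY − ln(F/S)/T
ln(151.43/152.74) = -0.008614; /(84/365) = -0.037430
r_USD = 0.0588 + 0.037430 = 0.096230
r_USD = 9.62%

9.62%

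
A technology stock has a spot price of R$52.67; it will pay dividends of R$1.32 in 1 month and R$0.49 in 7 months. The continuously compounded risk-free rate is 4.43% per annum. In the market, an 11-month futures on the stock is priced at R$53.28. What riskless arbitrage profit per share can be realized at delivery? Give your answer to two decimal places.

PV(dividends) I = 1.32·e^(−0.0443·1/12) + 0.49·e^(−0.0443·7/12) = 1.7926
Fair futures F* = (S − I)·e^(rT) = (52.67 − 1.7926)·e^0.040608 = 50.8774 × 1.041444 = 52.9860
Market R$53.28 > fair 52.9860: forward overpriced → cash-and-carry (borrow at r, buy the stock and collect the dividends, short the forward).
Profit at T = |F_mkt − F*| = |53.28 − 52.9860| = R$0.29 per share

R$0.29 per share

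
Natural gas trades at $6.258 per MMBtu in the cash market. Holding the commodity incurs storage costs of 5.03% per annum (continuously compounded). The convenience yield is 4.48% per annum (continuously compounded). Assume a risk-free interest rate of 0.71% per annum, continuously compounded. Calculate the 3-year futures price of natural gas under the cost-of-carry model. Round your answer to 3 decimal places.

$6.499 per MMBtu

Net carry = r + u − y = 0.0071 + 0.0503 − 0.0448 = 0.0126
F = S·e^((r+u−y)T) = 6.258 · e^(0.0126 × 3) = 6.258 · e^0.037800
= 6.258 × 1.038524 = $6.499 per MMBtu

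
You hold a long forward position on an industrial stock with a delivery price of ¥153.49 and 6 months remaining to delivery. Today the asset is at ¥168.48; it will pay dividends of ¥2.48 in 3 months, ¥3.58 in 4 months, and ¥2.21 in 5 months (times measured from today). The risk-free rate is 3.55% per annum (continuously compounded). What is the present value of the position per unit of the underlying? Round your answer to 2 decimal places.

¥9.52

PV(remaining dividends) I = 2.48·e^(−0.0355·3/12) + 3.58·e^(−0.0355·4/12) + 2.21·e^(−0.0355·5/12) = 8.1735
Current forward F = (S − I)·e^(rT) = (168.48 − 8.1735)·e^(0.0355·6/12) = 160.3065 × 1.017908 = 163.1773
Value (long) = (F − K)·e^(−rT) = (163.1773 − 153.49) × 0.982407 = 9.5169
Value = ¥9.52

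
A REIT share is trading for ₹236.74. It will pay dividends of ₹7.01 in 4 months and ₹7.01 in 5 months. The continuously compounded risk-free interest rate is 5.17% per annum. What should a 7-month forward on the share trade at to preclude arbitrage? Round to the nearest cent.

PV(dividends) I = 7.01·e^(−0.0517·4/12) + 7.01·e^(−0.0517·5/12)
I = 6.8902 + 6.8606 = 13.7508
F = (S − I)·e^(rT) = (236.74 − 13.7508) · e^(0.0517·7/12)
= 222.9892 · e^0.030158 = 222.9892 × 1.030617 = ₹229.82

₹229.82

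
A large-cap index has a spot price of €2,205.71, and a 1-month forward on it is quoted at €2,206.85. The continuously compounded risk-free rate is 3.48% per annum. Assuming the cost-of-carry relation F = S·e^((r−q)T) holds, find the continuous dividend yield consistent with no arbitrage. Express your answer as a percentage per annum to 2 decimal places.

From F = S·e^((r−q)T): (r − q) = ln(F/S)/T
ln(2206.85/2205.71) = ln(1.000517) = 0.000517
(r − q) = 0.000517 / (1/12) = 0.006204
q = r − ln(F/S)/T = 0.0348 − 0.006204 = 0.028596
q = 2.86%

2.86%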